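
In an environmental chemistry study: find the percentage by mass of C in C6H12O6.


M(C6H12O6) = 6×12.01 + 12×1.008 + 6×16.0 = 180.156 g/mol
Mass of C = 6 × 12.01 = 72.06 g/mol
% C = 72.06/180.156 × 100 = 40.00%

40.00%


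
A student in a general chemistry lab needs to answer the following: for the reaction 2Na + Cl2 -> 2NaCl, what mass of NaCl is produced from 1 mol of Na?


Mole ratio NaCl:Na = 2:2
n(NaCl) = 1 × 2/2 = 1.000 mol
mass = 1.000 × 58.44 = 58.44 g

58.44 g


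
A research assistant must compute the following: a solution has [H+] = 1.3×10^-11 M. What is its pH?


pH = -log10([H+]) = -log10(1.3×10^-11)
= 11 - log10(1.3)
= 11 - 0.11
= 10.89

10.89


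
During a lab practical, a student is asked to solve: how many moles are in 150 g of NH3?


M(NH3) = 17.03 g/mol
n = mass/M = 150/17.03 = 8.808 mol

8.808 mol


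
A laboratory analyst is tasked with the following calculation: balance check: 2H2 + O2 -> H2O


Equation: 2H2 + O2 -> H2O
Check atoms: H: 4≠2, O: 2≠1
Not balanced

No, not balanced


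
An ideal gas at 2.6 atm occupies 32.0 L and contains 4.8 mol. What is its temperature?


PV = nRT  (R = 0.08206 L·atm/(mol·K))
T = PV/(nR) = 2.6×32.0/(4.8×0.08206)
= 83.20/0.393888
= 211.23 K

211.23 K


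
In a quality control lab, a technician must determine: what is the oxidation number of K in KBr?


Group 1 metal: +1
Oxidation number: +1

+1


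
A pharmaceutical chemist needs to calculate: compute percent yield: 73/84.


% yield = actual/theoretical × 100
= 73/84 × 100
= 86.9%

86.9%


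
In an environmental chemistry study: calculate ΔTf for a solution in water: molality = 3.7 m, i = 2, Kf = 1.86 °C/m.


ΔTf = Kf × m × i
= 1.86 × 3.7 × 2
= 13.764 °C

13.764 °C


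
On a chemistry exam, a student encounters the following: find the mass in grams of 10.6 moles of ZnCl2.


M(ZnCl2) = 136.28 g/mol
mass = n × M = 10.6 × 136.28 = 1444.57 g

1444.57 g


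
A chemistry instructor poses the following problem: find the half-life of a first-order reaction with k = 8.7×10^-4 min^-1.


t½ = ln2/k = 0.693147/(8.7×10^-4 min^-1)
= 796.7 min

796.7 min


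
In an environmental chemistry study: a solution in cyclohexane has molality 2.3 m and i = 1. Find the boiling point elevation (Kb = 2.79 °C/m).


ΔTb = Kb × m × i
= 2.79 × 2.3 × 1
= 6.417 °C

6.417 °C


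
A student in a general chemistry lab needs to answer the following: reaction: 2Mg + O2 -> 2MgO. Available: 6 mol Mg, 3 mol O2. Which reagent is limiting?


Mole ratio available / coefficient:
  Mg: 6/2 = 3.000
  O2: 3/1 = 3.000
Smaller ratio is limiting.

neither (stoichiometric); Mg and O2 are fully consumed


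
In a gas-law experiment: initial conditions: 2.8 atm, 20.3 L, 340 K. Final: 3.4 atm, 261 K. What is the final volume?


P1V1/T1 = P2V2/T2
V2 = P1V1T2/(T1P2)
= 2.8×20.3×261/(340×3.4)
= 12.833 L

12.833 L


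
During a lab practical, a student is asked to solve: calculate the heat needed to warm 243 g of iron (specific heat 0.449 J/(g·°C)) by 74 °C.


q = mcΔT = 243 × 0.449 × 74
= 8073.92 J

8073.92 J


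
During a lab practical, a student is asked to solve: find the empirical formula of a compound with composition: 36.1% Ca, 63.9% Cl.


Assume 100 g sample. Moles of each element:
  Ca: 36.1/40.08 = 0.901 mol
  Cl: 63.9/35.45 = 1.803 mol
Divide by smallest (0.901):
  Ca: 0.901/0.901 = 1.0
  Cl: 1.803/0.901 = 2.0
Empirical formula: CaCl2

CaCl2


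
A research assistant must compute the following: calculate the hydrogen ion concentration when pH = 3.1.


[H+] = 10^(-pH) = 10^(-3.1)
= 7.94×10^-4 M

7.94×10^-4 M


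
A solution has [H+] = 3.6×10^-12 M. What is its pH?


pH = -log10([H+]) = -log10(3.6×10^-12)
= 12 - log10(3.6)
= 12 - 0.56
= 11.44

11.44


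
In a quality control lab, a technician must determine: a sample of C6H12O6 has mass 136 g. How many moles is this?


M(C6H12O6) = 180.16 g/mol
n = mass/M = 136/180.16 = 0.7549 mol

0.7549 mol


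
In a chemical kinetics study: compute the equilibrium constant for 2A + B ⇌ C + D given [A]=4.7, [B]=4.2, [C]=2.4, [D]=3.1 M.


Kc = [C][D]/([A]^2[B])
= (2.4^1 × 3.1^1)/(4.7^2 × 4.2^1)
= 7.44/92.778
= 0.08019

0.08019


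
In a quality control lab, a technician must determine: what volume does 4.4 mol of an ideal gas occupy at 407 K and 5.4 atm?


PV = nRT  (R = 0.08206 L·atm/(mol·K))
V = nRT/P = 4.4×0.08206×407/5.4
= 27.214 L

27.214 L


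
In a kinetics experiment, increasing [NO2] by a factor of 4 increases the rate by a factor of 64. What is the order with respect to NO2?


rate ∝ [NO2]^n
4^n = 64 → n = 3
Order in NO2: 3

3


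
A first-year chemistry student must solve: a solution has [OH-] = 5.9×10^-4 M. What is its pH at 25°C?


pOH = -log10([OH-]) = -log10(5.9×10^-4)
= 4 - log10(5.9) = 3.23
pH = 14 - pOH = 14 - 3.23 = 10.77

10.77


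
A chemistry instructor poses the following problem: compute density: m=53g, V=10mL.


ρ = mass/volume
= 53/10
= 5.3 g/mL

5.3 g/mL


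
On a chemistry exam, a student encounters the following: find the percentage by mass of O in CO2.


M(CO2) = 1×12.01 + 2×16.0 = 44.01 g/mol
Mass of O = 2 × 16.0 = 32.00 g/mol
% O = 32.00/44.01 × 100 = 72.71%

72.71%


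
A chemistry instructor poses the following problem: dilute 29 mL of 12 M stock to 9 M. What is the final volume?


C1V1 = C2V2
12 × 29 = 9 × V2
V2 = 348/9 = 38.67 mL

38.67 mL


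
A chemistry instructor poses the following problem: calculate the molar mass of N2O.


M(N2O) = 2×14.01 + 1×16.0
= 28.02 + 16.0
= 44.02 g/mol

44.02 g/mol


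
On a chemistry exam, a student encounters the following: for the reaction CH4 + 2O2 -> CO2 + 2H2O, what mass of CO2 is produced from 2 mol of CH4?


Mole ratio CO2:CH4 = 1:1
n(CO2) = 2 × 1/1 = 2.000 mol
mass = 2.000 × 44.01 = 88.02 g

88.02 g


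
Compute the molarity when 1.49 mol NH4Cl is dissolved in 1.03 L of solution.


M = n/V = 1.49/1.03 = 1.447 mol/L

1.447 M


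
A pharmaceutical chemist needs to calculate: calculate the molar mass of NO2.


M(NO2) = 1×14.01 + 2×16.0
= 14.01 + 32.0
= 46.01 g/mol

46.01 g/mol


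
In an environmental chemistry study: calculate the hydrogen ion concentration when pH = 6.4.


[H+] = 10^(-pH) = 10^(-6.4)
= 3.98×10^-7 M

3.98×10^-7 M


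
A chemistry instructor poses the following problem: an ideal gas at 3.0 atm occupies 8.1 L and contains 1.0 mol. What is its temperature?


PV = nRT  (R = 0.08206 L·atm/(mol·K))
T = PV/(nR) = 3.0×8.1/(1.0×0.08206)
= 24.30/0.082060
= 296.12 K

296.12 K


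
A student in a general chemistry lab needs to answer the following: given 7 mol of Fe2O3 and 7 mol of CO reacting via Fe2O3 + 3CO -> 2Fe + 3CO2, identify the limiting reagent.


Mole ratio available / coefficient:
  Fe2O3: 7/1 = 7.000
  CO: 7/3 = 2.333
Smaller ratio is limiting.

CO


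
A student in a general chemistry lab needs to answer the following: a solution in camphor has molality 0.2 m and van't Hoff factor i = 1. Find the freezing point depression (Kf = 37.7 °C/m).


ΔTf = Kf × m × i
= 37.7 × 0.2 × 1
= 7.54 °C

7.54 °C


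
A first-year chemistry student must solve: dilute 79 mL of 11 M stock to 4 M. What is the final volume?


C1V1 = C2V2
11 × 79 = 4 × V2
V2 = 869/4 = 217.25 mL

217.25 mL


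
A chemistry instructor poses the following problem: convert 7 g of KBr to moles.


M(KBr) = 119.0 g/mol
n = mass/M = 7/119.0 = 0.0588 mol

0.0588 mol


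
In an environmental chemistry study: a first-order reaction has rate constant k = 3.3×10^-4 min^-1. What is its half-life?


t½ = ln2/k = 0.693147/(3.3×10^-4 min^-1)
= 2100 min

2100 min


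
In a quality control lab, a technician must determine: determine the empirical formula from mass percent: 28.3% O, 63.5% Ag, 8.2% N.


Assume 100 g sample. Moles of each element:
  O: 28.3/16.0 = 1.769 mol
  Ag: 63.5/107.87 = 0.589 mol
  N: 8.2/14.01 = 0.585 mol
Divide by smallest (0.585):
  O: 1.769/0.585 = 3.02
  Ag: 0.589/0.585 = 1.01
  N: 0.585/0.585 = 1.0
Empirical formula: AgNO3

AgNO3


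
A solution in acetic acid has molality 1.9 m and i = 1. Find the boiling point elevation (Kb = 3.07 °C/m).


ΔTb = Kb × m × i
= 3.07 × 1.9 × 1
= 5.833 °C

5.833 °C


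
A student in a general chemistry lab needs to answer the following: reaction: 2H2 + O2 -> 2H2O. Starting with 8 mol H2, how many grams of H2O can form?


Mole ratio H2O:H2 = 2:2
n(H2O) = 8 × 2/2 = 8.000 mol
mass = 8.000 × 18.02 = 144.16 g

144.16 g


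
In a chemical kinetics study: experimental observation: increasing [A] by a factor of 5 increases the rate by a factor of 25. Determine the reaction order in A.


rate ∝ [A]^n
5^n = 25 → n = 2
Order in A: 2

2


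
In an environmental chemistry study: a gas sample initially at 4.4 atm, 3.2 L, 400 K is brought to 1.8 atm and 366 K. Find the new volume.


P1V1/T1 = P2V2/T2
V2 = P1V1T2/(T1P2)
= 4.4×3.2×366/(400×1.8)
= 7.157 L

7.157 L


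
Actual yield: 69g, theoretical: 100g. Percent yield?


% yield = actual/theoretical × 100
= 69/100 × 100
= 69.0%

69.0%


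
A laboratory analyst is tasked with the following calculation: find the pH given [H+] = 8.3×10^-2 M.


pH = -log10([H+]) = -log10(8.3×10^-2)
= 2 - log10(8.3)
= 2 - 0.92
= 1.08

1.08


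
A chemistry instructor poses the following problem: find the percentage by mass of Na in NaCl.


M(NaCl) = 1×22.99 + 1×35.45 = 58.44 g/mol
Mass of Na = 1 × 22.99 = 22.99 g/mol
% Na = 22.99/58.44 × 100 = 39.34%

39.34%


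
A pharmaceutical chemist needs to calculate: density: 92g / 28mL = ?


ρ = mass/volume
= 92/28
= 3.286 g/mL

3.286 g/mL


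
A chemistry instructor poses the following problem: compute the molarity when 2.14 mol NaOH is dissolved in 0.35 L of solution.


M = n/V = 2.14/0.35 = 6.114 mol/L

6.114 M


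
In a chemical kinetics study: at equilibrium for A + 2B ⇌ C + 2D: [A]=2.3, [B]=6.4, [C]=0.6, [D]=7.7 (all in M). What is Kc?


Kc = [C][D]^2/([A][B]^2)
= (0.6^1 × 7.7^2)/(2.3^1 × 6.4^2)
= 35.574/94.208
= 0.3776

0.3776


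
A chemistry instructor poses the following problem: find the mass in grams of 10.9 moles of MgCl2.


M(MgCl2) = 95.21 g/mol
mass = n × M = 10.9 × 95.21 = 1037.79 g

1037.79 g


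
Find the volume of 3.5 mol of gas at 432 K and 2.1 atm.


PV = nRT  (R = 0.08206 L·atm/(mol·K))
V = nRT/P = 3.5×0.08206×432/2.1
= 59.083 L

59.083 L


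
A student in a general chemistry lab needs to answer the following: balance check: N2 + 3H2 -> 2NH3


Equation: N2 + 3H2 -> 2NH3
Check atoms: H: 6=6, N: 2=2
Balanced

Yes, balanced


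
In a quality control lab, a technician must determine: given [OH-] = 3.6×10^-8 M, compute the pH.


pOH = -log10([OH-]) = -log10(3.6×10^-8)
= 8 - log10(3.6) = 7.44
pH = 14 - pOH = 14 - 7.44 = 6.56

6.56


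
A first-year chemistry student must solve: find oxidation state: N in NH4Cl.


x + 4(+1) + (-1) = 0, so x = -3
Oxidation number: -3

-3


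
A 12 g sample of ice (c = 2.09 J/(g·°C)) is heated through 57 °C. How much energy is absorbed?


q = mcΔT = 12 × 2.09 × 57
= 1429.56 J

1429.56 J


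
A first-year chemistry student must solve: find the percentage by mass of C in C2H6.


M(C2H6) = 2×12.01 + 6×1.008 = 30.068 g/mol
Mass of C = 2 × 12.01 = 24.02 g/mol
% C = 24.02/30.068 × 100 = 79.89%

79.89%


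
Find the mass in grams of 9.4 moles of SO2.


M(SO2) = 64.07 g/mol
mass = n × M = 9.4 × 64.07 = 602.26 g

602.26 g


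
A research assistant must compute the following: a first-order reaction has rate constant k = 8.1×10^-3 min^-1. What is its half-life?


t½ = ln2/k = 0.693147/(8.1×10^-3 min^-1)
= 85.57 min

85.57 min


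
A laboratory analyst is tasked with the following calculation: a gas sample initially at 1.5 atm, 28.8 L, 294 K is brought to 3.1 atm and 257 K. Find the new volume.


P1V1/T1 = P2V2/T2
V2 = P1V1T2/(T1P2)
= 1.5×28.8×257/(294×3.1)
= 12.182 L

12.182 L


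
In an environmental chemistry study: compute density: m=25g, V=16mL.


ρ = mass/volume
= 25/16
= 1.562 g/mL

1.562 g/mL


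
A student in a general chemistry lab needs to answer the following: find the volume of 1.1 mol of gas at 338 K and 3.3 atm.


PV = nRT  (R = 0.08206 L·atm/(mol·K))
V = nRT/P = 1.1×0.08206×338/3.3
= 9.245 L

9.245 L


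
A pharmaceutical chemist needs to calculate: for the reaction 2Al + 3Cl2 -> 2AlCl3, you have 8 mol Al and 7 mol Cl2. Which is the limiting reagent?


Mole ratio available / coefficient:
  Al: 8/2 = 4.000
  Cl2: 7/3 = 2.333
Smaller ratio is limiting.

Cl2


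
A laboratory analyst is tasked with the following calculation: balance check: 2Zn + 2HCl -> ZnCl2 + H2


Equation: 2Zn + 2HCl -> ZnCl2 + H2
Check atoms: Cl: 2=2, H: 2=2, Zn: 2≠1
Not balanced

No, not balanced


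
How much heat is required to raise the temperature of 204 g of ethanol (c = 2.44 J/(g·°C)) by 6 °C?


q = mcΔT = 204 × 2.44 × 6
= 2986.56 J

2986.56 J


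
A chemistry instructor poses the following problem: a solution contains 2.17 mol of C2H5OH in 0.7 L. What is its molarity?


M = n/V = 2.17/0.7 = 3.100 mol/L

3.100 M


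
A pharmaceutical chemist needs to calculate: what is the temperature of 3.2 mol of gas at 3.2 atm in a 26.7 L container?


PV = nRT  (R = 0.08206 L·atm/(mol·K))
T = PV/(nR) = 3.2×26.7/(3.2×0.08206)
= 85.44/0.262592
= 325.37 K

325.37 K


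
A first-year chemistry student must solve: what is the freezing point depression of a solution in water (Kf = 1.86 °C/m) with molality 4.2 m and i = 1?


ΔTf = Kf × m × i
= 1.86 × 4.2 × 1
= 7.812 °C

7.812 °C


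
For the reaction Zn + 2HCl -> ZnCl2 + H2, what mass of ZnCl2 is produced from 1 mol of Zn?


Mole ratio ZnCl2:Zn = 1:1
n(ZnCl2) = 1 × 1/1 = 1.000 mol
mass = 1.000 × 136.28 = 136.28 g

136.28 g


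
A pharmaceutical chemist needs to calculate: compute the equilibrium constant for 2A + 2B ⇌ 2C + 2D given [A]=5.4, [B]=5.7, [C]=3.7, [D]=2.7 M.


Kc = [C]^2[D]^2/([A]^2[B]^2)
= (3.7^2 × 2.7^2)/(5.4^2 × 5.7^2)
= 99.8001/947.4084
= 0.1053

0.1053


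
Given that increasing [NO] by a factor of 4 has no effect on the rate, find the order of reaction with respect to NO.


rate ∝ [NO]^n
rate ∝ [NO]^0
Order in NO: 0

0


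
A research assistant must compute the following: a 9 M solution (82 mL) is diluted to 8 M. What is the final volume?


C1V1 = C2V2
9 × 82 = 8 × V2
V2 = 738/8 = 92.25 mL

92.25 mL


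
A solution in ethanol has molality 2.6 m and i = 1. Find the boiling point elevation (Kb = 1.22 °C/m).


ΔTb = Kb × m × i
= 1.22 × 2.6 × 1
= 3.172 °C

3.172 °C


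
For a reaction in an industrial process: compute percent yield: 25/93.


% yield = actual/theoretical × 100
= 25/93 × 100
= 26.88%

26.88%


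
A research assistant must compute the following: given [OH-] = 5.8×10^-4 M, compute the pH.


pOH = -log10([OH-]) = -log10(5.8×10^-4)
= 4 - log10(5.8) = 3.24
pH = 14 - pOH = 14 - 3.24 = 10.76

10.76


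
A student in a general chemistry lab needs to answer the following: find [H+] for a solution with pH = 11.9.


[H+] = 10^(-pH) = 10^(-11.9)
= 1.26×10^-12 M

1.26×10^-12 M


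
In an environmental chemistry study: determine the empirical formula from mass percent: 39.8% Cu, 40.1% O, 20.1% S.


Assume 100 g sample. Moles of each element:
  Cu: 39.8/63.55 = 0.626 mol
  O: 40.1/16.0 = 2.506 mol
  S: 20.1/32.07 = 0.627 mol
Divide by smallest (0.626):
  Cu: 0.626/0.626 = 1.0
  O: 2.506/0.626 = 4.0
  S: 0.627/0.626 = 1.0
Empirical formula: CuSO4

CuSO4


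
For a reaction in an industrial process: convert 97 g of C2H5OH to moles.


M(C2H5OH) = 46.07 g/mol
n = mass/M = 97/46.07 = 2.1055 mol

2.1055 mol


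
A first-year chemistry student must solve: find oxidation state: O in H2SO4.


O is usually -2
Oxidation number: -2

-2


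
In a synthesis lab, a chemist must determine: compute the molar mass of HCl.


M(HCl) = 1×1.008 + 1×35.45
= 1.01 + 35.45
= 36.46 g/mol

36.46 g/mol


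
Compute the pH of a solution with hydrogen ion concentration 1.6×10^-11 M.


pH = -log10([H+]) = -log10(1.6×10^-11)
= 11 - log10(1.6)
= 11 - 0.2
= 10.8

10.8


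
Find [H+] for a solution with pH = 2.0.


[H+] = 10^(-pH) = 10^(-2.0)
= 1.0×10^-2 M

1.0×10^-2 M


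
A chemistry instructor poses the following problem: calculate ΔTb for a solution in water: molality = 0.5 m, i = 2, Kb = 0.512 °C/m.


ΔTb = Kb × m × i
= 0.512 × 0.5 × 2
= 0.512 °C

0.512 °C


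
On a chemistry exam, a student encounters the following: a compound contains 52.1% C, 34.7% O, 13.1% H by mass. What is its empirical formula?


Assume 100 g sample. Moles of each element:
  C: 52.1/12.01 = 4.338 mol
  O: 34.7/16.0 = 2.169 mol
  H: 13.1/1.008 = 12.996 mol
Divide by smallest (2.169):
  C: 4.338/2.169 = 2.0
  O: 2.169/2.169 = 1.0
  H: 12.996/2.169 = 5.99
Empirical formula: C2H6O

C2H6O


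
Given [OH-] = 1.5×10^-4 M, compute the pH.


pOH = -log10([OH-]) = -log10(1.5×10^-4)
= 4 - log10(1.5) = 3.82
pH = 14 - pOH = 14 - 3.82 = 10.18

10.18


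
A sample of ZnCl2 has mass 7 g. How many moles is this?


M(ZnCl2) = 136.28 g/mol
n = mass/M = 7/136.28 = 0.0514 mol

0.0514 mol


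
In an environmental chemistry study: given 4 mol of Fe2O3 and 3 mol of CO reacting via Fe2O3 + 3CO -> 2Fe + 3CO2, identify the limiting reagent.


Mole ratio available / coefficient:
  Fe2O3: 4/1 = 4.000
  CO: 3/3 = 1.000
Smaller ratio is limiting.

CO


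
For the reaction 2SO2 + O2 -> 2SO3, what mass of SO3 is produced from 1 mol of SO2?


Mole ratio SO3:SO2 = 2:2
n(SO3) = 1 × 2/2 = 1.000 mol
mass = 1.000 × 80.07 = 80.07 g

80.07 g


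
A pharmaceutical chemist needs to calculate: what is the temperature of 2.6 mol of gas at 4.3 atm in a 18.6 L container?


PV = nRT  (R = 0.08206 L·atm/(mol·K))
T = PV/(nR) = 4.3×18.6/(2.6×0.08206)
= 79.98/0.213356
= 374.87 K

374.87 K


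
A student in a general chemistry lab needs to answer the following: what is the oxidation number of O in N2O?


O is usually -2
Oxidation number: -2

-2


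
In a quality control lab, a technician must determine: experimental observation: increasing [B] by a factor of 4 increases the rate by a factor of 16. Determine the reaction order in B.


rate ∝ [B]^n
4^n = 16 → n = 2
Order in B: 2

2


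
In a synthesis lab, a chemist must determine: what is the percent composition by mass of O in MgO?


M(MgO) = 1×24.31 + 1×16.0 = 40.31 g/mol
Mass of O = 1 × 16.0 = 16.00 g/mol
% O = 16.00/40.31 × 100 = 39.69%

39.69%


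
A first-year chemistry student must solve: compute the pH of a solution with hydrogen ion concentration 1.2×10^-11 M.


pH = -log10([H+]) = -log10(1.2×10^-11)
= 11 - log10(1.2)
= 11 - 0.08
= 10.92

10.92


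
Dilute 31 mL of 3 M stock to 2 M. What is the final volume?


C1V1 = C2V2
3 × 31 = 2 × V2
V2 = 93/2 = 46.5 mL

46.5 mL


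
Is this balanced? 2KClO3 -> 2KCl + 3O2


Equation: 2KClO3 -> 2KCl + 3O2
Check atoms: Cl: 2=2, K: 2=2, O: 6=6
Balanced

Yes, balanced


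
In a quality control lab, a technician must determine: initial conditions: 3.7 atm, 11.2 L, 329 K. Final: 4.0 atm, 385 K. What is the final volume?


P1V1/T1 = P2V2/T2
V2 = P1V1T2/(T1P2)
= 3.7×11.2×385/(329×4.0)
= 12.123 L

12.123 L


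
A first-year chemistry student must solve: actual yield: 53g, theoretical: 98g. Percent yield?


% yield = actual/theoretical × 100
= 53/98 × 100
= 54.08%

54.08%


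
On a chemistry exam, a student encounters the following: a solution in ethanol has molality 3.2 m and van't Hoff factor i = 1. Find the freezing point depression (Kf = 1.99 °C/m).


ΔTf = Kf × m × i
= 1.99 × 3.2 × 1
= 6.368 °C

6.368 °C


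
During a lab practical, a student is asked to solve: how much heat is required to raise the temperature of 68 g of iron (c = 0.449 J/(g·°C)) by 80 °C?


q = mcΔT = 68 × 0.449 × 80
= 2442.56 J

2442.56 J


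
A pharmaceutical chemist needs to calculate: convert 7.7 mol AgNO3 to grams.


M(AgNO3) = 169.88 g/mol
mass = n × M = 7.7 × 169.88 = 1308.08 g

1308.08 g


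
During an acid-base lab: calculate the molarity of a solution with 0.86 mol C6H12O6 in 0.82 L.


M = n/V = 0.86/0.82 = 1.049 mol/L

1.049 M


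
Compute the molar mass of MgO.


M(MgO) = 1×24.31 + 1×16.0
= 24.31 + 16.0
= 40.31 g/mol

40.31 g/mol


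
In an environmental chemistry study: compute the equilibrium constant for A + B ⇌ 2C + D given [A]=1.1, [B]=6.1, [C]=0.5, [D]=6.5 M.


Kc = [C]^2[D]/([A][B])
= (0.5^2 × 6.5^1)/(1.1^1 × 6.1^1)
= 1.625/6.71
= 0.2422

0.2422


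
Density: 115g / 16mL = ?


ρ = mass/volume
= 115/16
= 7.188 g/mL

7.188 g/mL


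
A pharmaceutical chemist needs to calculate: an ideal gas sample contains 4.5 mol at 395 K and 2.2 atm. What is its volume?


PV = nRT  (R = 0.08206 L·atm/(mol·K))
V = nRT/P = 4.5×0.08206×395/2.2
= 66.301 L

66.301 L


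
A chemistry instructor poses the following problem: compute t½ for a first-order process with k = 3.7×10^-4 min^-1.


t½ = ln2/k = 0.693147/(3.7×10^-4 min^-1)
= 1873 min

1873 min


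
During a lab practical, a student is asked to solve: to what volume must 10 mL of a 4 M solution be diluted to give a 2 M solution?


C1V1 = C2V2
4 × 10 = 2 × V2
V2 = 40/2 = 20.0 mL

20.0 mL


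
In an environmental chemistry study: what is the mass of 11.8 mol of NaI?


M(NaI) = 149.89 g/mol
mass = n × M = 11.8 × 149.89 = 1768.70 g

1768.70 g


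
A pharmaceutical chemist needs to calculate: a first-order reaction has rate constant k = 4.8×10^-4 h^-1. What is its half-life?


t½ = ln2/k = 0.693147/(4.8×10^-4 h^-1)
= 1444 h

1444 h


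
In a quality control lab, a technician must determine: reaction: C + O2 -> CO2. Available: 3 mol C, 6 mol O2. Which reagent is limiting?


Mole ratio available / coefficient:
  C: 3/1 = 3.000
  O2: 6/1 = 6.000
Smaller ratio is limiting.

C


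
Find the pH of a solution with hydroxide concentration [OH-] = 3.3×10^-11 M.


pOH = -log10([OH-]) = -log10(3.3×10^-11)
= 11 - log10(3.3) = 10.48
pH = 14 - pOH = 14 - 10.48 = 3.52

3.52


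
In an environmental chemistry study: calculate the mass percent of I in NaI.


M(NaI) = 1×22.99 + 1×126.9 = 149.89 g/mol
Mass of I = 1 × 126.9 = 126.90 g/mol
% I = 126.90/149.89 × 100 = 84.66%

84.66%


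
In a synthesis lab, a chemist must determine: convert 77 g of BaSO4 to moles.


M(BaSO4) = 233.4 g/mol
n = mass/M = 77/233.4 = 0.3299 mol

0.3299 mol


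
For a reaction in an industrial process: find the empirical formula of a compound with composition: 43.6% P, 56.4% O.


Assume 100 g sample. Moles of each element:
  P: 43.6/30.97 = 1.408 mol
  O: 56.4/16.0 = 3.525 mol
Divide by smallest (1.408):
  P: 1.408/1.408 = 1.0
  O: 3.525/1.408 = 2.5
Multiply all ratios by 2 to obtain whole numbers.
Empirical formula: P2O5

P2O5


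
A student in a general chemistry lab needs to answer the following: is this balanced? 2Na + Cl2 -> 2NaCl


Equation: 2Na + Cl2 -> 2NaCl
Check atoms: Cl: 2=2, Na: 2=2
Balanced

Yes, balanced


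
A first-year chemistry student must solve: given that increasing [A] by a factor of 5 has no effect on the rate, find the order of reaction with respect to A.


rate ∝ [A]^n
rate ∝ [A]^0
Order in A: 0

0


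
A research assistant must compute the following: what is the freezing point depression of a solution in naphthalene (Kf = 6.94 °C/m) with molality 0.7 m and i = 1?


ΔTf = Kf × m × i
= 6.94 × 0.7 × 1
= 4.858 °C

4.858 °C


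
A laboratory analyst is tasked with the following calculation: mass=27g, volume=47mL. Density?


ρ = mass/volume
= 27/47
= 0.574 g/mL

0.574 g/mL


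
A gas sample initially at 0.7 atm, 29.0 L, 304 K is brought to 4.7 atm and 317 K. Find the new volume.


P1V1/T1 = P2V2/T2
V2 = P1V1T2/(T1P2)
= 0.7×29.0×317/(304×4.7)
= 4.504 L

4.504 L


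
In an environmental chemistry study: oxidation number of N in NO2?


x + 2(-2) = 0, so x = +4
Oxidation number: +4

+4


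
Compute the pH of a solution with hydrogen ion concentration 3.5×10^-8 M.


pH = -log10([H+]) = -log10(3.5×10^-8)
= 8 - log10(3.5)
= 8 - 0.54
= 7.46

7.46


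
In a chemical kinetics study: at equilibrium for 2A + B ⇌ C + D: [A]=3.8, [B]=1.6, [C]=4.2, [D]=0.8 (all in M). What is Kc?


Kc = [C][D]/([A]^2[B])
= (4.2^1 × 0.8^1)/(3.8^2 × 1.6^1)
= 3.36/23.104
= 0.1454

0.1454


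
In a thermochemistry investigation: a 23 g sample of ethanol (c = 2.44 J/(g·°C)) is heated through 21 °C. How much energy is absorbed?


q = mcΔT = 23 × 2.44 × 21
= 1178.52 J

1178.52 J


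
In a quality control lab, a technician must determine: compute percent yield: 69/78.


% yield = actual/theoretical × 100
= 69/78 × 100
= 88.46%

88.46%


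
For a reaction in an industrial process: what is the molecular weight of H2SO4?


M(H2SO4) = 2×1.008 + 1×32.07 + 4×16.0
= 2.02 + 32.07 + 64.0
= 98.09 g/mol

98.09 g/mol


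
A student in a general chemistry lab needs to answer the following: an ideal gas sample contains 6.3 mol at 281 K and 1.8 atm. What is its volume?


PV = nRT  (R = 0.08206 L·atm/(mol·K))
V = nRT/P = 6.3×0.08206×281/1.8
= 80.706 L

80.706 L


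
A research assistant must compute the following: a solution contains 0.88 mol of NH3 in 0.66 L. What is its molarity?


M = n/V = 0.88/0.66 = 1.333 mol/L

1.333 M


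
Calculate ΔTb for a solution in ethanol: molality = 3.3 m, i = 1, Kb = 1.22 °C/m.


ΔTb = Kb × m × i
= 1.22 × 3.3 × 1
= 4.026 °C

4.026 °C


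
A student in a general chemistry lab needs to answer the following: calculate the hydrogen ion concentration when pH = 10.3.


[H+] = 10^(-pH) = 10^(-10.3)
= 5.01×10^-11 M

5.01×10^-11 M


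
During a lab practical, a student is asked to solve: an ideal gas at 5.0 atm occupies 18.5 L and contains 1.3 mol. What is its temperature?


PV = nRT  (R = 0.08206 L·atm/(mol·K))
T = PV/(nR) = 5.0×18.5/(1.3×0.08206)
= 92.50/0.106678
= 867.10 K

867.10 K


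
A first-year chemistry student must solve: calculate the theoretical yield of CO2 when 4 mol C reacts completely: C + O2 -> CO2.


Mole ratio CO2:C = 1:1
n(CO2) = 4 × 1/1 = 4.000 mol
mass = 4.000 × 44.01 = 176.04 g

176.04 g


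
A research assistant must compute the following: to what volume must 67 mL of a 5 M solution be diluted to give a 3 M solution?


C1V1 = C2V2
5 × 67 = 3 × V2
V2 = 335/3 = 111.67 mL

111.67 mL


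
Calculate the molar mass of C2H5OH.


M(C2H5OH) = 2×12.01 + 6×1.008 + 1×16.0
= 24.02 + 6.05 + 16.0
= 46.07 g/mol

46.07 g/mol


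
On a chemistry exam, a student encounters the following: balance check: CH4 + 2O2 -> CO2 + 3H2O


Equation: CH4 + 2O2 -> CO2 + 3H2O
Check atoms: C: 1=1, H: 4≠6, O: 4≠5
Not balanced

No, not balanced


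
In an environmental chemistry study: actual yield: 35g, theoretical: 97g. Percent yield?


% yield = actual/theoretical × 100
= 35/97 × 100
= 36.08%

36.08%


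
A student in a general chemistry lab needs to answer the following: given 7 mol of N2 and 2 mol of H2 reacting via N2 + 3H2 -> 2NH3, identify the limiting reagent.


Mole ratio available / coefficient:
  N2: 7/1 = 7.000
  H2: 2/3 = 0.667
Smaller ratio is limiting.

H2


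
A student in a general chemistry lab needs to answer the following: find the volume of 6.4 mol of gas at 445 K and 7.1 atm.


PV = nRT  (R = 0.08206 L·atm/(mol·K))
V = nRT/P = 6.4×0.08206×445/7.1
= 32.916 L

32.916 L


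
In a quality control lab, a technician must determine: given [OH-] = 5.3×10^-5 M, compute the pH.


pOH = -log10([OH-]) = -log10(5.3×10^-5)
= 5 - log10(5.3) = 4.28
pH = 14 - pOH = 14 - 4.28 = 9.72

9.72


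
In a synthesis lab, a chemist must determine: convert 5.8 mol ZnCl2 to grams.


M(ZnCl2) = 136.28 g/mol
mass = n × M = 5.8 × 136.28 = 790.42 g

790.42 g


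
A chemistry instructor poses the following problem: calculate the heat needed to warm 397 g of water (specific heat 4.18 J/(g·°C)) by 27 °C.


q = mcΔT = 397 × 4.18 × 27
= 44805.42 J

44805.42 J


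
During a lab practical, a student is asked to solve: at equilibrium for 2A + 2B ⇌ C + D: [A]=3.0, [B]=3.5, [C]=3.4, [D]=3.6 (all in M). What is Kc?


Kc = [C][D]/([A]^2[B]^2)
= (3.4^1 × 3.6^1)/(3.0^2 × 3.5^2)
= 12.24/110.25
= 0.1110

0.1110


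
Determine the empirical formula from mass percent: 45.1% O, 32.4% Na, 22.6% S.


Assume 100 g sample. Moles of each element:
  O: 45.1/16.0 = 2.819 mol
  Na: 32.4/22.99 = 1.409 mol
  S: 22.6/32.07 = 0.705 mol
Divide by smallest (0.705):
  O: 2.819/0.705 = 4.0
  Na: 1.409/0.705 = 2.0
  S: 0.705/0.705 = 1.0
Empirical formula: Na2SO4

Na2SO4


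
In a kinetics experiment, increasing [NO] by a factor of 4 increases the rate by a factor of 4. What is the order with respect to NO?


rate ∝ [NO]^n
4^n = 4 → n = 1
Order in NO: 1

1


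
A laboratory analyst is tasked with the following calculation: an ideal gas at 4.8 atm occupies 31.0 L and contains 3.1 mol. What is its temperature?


PV = nRT  (R = 0.08206 L·atm/(mol·K))
T = PV/(nR) = 4.8×31.0/(3.1×0.08206)
= 148.80/0.254386
= 584.94 K

584.94 K


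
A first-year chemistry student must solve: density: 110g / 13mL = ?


ρ = mass/volume
= 110/13
= 8.462 g/mL

8.462 g/mL


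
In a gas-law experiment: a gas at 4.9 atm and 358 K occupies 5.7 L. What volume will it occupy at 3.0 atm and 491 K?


P1V1/T1 = P2V2/T2
V2 = P1V1T2/(T1P2)
= 4.9×5.7×491/(358×3.0)
= 12.769 L

12.769 L


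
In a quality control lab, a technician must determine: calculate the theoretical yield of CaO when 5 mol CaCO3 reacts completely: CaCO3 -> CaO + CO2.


Mole ratio CaO:CaCO3 = 1:1
n(CaO) = 5 × 1/1 = 5.000 mol
mass = 5.000 × 56.08 = 280.4 g

280.4 g


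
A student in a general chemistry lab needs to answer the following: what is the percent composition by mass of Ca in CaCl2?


M(CaCl2) = 1×40.08 + 2×35.45 = 110.98 g/mol
Mass of Ca = 1 × 40.08 = 40.08 g/mol
% Ca = 40.08/110.98 × 100 = 36.11%

36.11%


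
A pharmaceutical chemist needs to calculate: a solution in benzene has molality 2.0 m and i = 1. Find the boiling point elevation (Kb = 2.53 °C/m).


ΔTb = Kb × m × i
= 2.53 × 2.0 × 1
= 5.06 °C

5.06 °C


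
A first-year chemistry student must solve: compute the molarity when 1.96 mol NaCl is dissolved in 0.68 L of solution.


M = n/V = 1.96/0.68 = 2.882 mol/L

2.882 M


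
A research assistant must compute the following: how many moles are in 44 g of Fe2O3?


M(Fe2O3) = 159.7 g/mol
n = mass/M = 44/159.7 = 0.2755 mol

0.2755 mol


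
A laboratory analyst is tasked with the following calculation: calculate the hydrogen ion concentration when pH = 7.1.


[H+] = 10^(-pH) = 10^(-7.1)
= 7.94×10^-8 M

7.94×10^-8 M


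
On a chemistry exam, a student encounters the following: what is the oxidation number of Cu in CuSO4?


Sulfate is -2, so Cu = +2
Oxidation number: +2

+2


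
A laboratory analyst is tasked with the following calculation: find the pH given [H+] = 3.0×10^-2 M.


pH = -log10([H+]) = -log10(3.0×10^-2)
= 2 - log10(3.0)
= 2 - 0.48
= 1.52

1.52


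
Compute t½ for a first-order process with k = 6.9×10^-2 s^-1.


t½ = ln2/k = 0.693147/(6.9×10^-2 s^-1)
= 10.05 s

10.05 s


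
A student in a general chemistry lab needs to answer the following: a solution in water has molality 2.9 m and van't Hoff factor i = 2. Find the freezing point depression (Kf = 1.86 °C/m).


ΔTf = Kf × m × i
= 1.86 × 2.9 × 2
= 10.788 °C

10.788 °C


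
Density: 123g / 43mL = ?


ρ = mass/volume
= 123/43
= 2.86 g/mL

2.86 g/mL


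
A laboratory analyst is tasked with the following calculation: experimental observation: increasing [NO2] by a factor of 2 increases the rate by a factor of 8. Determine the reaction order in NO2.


rate ∝ [NO2]^n
2^n = 8 → n = 3
Order in NO2: 3

3


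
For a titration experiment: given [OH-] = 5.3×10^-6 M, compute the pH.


pOH = -log10([OH-]) = -log10(5.3×10^-6)
= 6 - log10(5.3) = 5.28
pH = 14 - pOH = 14 - 5.28 = 8.72

8.72


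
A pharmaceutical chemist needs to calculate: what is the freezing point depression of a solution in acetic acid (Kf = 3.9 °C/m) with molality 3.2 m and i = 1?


ΔTf = Kf × m × i
= 3.9 × 3.2 × 1
= 12.48 °C

12.48 °C


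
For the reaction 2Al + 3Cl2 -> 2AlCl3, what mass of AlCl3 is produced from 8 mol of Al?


Mole ratio AlCl3:Al = 2:2
n(AlCl3) = 8 × 2/2 = 8.000 mol
mass = 8.000 × 133.33 = 1066.64 g

1066.64 g


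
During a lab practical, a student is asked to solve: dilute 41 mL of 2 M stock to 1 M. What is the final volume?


C1V1 = C2V2
2 × 41 = 1 × V2
V2 = 82/1 = 82.0 mL

82.0 mL


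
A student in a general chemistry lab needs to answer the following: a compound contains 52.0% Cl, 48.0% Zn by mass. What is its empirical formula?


Assume 100 g sample. Moles of each element:
  Cl: 52.0/35.45 = 1.467 mol
  Zn: 48.0/65.38 = 0.734 mol
Divide by smallest (0.734):
  Cl: 1.467/0.734 = 2.0
  Zn: 0.734/0.734 = 1.0
Empirical formula: ZnCl2

ZnCl2


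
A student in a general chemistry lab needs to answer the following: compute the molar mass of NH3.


M(NH3) = 1×14.01 + 3×1.008
= 14.01 + 3.02
= 17.03 g/mol

17.03 g/mol


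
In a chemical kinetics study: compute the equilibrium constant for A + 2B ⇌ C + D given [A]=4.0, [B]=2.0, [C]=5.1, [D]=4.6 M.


Kc = [C][D]/([A][B]^2)
= (5.1^1 × 4.6^1)/(4.0^1 × 2.0^2)
= 23.46/16
= 1.466

1.466


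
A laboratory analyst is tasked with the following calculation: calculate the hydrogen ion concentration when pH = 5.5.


[H+] = 10^(-pH) = 10^(-5.5)
= 3.16×10^-6 M

3.16×10^-6 M


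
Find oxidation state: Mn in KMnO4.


(+1) + x + 4(-2) = 0, so x = +7
Oxidation number: +7

+7


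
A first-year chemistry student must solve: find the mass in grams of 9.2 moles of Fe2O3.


M(Fe2O3) = 159.7 g/mol
mass = n × M = 9.2 × 159.7 = 1469.24 g

1469.24 g


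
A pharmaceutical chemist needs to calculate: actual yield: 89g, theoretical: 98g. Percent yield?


% yield = actual/theoretical × 100
= 89/98 × 100
= 90.82%

90.82%


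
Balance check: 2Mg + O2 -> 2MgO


Equation: 2Mg + O2 -> 2MgO
Check atoms: Mg: 2=2, O: 2=2
Balanced

Yes, balanced


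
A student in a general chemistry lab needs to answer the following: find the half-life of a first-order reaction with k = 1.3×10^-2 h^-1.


t½ = ln2/k = 0.693147/(1.3×10^-2 h^-1)
= 53.32 h

53.32 h


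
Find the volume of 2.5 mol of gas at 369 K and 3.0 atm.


PV = nRT  (R = 0.08206 L·atm/(mol·K))
V = nRT/P = 2.5×0.08206×369/3.0
= 25.233 L

25.233 L


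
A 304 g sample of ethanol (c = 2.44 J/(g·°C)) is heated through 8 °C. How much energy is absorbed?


q = mcΔT = 304 × 2.44 × 8
= 5934.08 J

5934.08 J


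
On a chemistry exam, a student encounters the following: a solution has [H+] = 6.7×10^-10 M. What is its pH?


pH = -log10([H+]) = -log10(6.7×10^-10)
= 10 - log10(6.7)
= 10 - 0.83
= 9.17

9.17


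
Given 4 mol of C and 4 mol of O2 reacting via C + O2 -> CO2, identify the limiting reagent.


Mole ratio available / coefficient:
  C: 4/1 = 4.000
  O2: 4/1 = 4.000
Smaller ratio is limiting.

neither (stoichiometric); C and O2 are fully consumed


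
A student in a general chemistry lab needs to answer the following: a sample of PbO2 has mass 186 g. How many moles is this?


M(PbO2) = 239.2 g/mol
n = mass/M = 186/239.2 = 0.7776 mol

0.7776 mol


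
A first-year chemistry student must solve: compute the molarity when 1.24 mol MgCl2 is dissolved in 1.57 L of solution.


M = n/V = 1.24/1.57 = 0.790 mol/L

0.790 M


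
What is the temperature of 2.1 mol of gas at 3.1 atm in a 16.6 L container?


PV = nRT  (R = 0.08206 L·atm/(mol·K))
T = PV/(nR) = 3.1×16.6/(2.1×0.08206)
= 51.46/0.172326
= 298.62 K

298.62 K


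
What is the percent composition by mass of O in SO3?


M(SO3) = 1×32.07 + 3×16.0 = 80.07 g/mol
Mass of O = 3 × 16.0 = 48.00 g/mol
% O = 48.00/80.07 × 100 = 59.95%

59.95%


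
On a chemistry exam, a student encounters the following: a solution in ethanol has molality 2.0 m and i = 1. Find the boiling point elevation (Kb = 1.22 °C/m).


ΔTb = Kb × m × i
= 1.22 × 2.0 × 1
= 2.44 °C

2.44 °C


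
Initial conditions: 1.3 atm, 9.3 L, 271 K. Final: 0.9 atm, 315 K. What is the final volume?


P1V1/T1 = P2V2/T2
V2 = P1V1T2/(T1P2)
= 1.3×9.3×315/(271×0.9)
= 15.614 L

15.614 L


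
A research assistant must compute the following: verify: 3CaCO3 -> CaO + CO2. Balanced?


Equation: 3CaCO3 -> CaO + CO2
Check atoms: C: 3≠1, Ca: 3≠1, O: 9≠3
Not balanced

No, not balanced


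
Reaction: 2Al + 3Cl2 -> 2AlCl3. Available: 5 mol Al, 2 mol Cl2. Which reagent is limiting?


Mole ratio available / coefficient:
  Al: 5/2 = 2.500
  Cl2: 2/3 = 0.667
Smaller ratio is limiting.

Cl2


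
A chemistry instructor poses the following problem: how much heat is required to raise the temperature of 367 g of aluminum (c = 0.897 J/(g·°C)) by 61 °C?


q = mcΔT = 367 × 0.897 × 61
= 20081.14 J

20081.14 J


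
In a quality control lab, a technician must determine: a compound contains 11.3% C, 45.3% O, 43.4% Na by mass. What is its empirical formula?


Assume 100 g sample. Moles of each element:
  C: 11.3/12.01 = 0.941 mol
  O: 45.3/16.0 = 2.831 mol
  Na: 43.4/22.99 = 1.888 mol
Divide by smallest (0.941):
  C: 0.941/0.941 = 1.0
  O: 2.831/0.941 = 3.01
  Na: 1.888/0.941 = 2.01
Empirical formula: Na2CO3

Na2CO3


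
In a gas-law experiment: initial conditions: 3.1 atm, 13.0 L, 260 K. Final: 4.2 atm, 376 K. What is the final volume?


P1V1/T1 = P2V2/T2
V2 = P1V1T2/(T1P2)
= 3.1×13.0×376/(260×4.2)
= 13.876 L

13.876 L


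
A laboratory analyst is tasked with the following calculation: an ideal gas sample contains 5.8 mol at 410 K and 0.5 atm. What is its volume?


PV = nRT  (R = 0.08206 L·atm/(mol·K))
V = nRT/P = 5.8×0.08206×410/0.5
= 390.277 L

390.277 L


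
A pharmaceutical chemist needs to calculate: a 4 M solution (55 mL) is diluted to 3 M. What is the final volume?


C1V1 = C2V2
4 × 55 = 3 × V2
V2 = 220/3 = 73.33 mL

73.33 mL


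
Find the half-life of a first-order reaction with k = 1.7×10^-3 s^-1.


t½ = ln2/k = 0.693147/(1.7×10^-3 s^-1)
= 407.7 s

407.7 s


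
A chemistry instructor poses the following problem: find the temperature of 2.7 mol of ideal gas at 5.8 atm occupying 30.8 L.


PV = nRT  (R = 0.08206 L·atm/(mol·K))
T = PV/(nR) = 5.8×30.8/(2.7×0.08206)
= 178.64/0.221562
= 806.28 K

806.28 K


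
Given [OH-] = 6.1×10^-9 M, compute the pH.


pOH = -log10([OH-]) = -log10(6.1×10^-9)
= 9 - log10(6.1) = 8.21
pH = 14 - pOH = 14 - 8.21 = 5.79

5.79


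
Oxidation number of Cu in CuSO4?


Sulfate is -2, so Cu = +2
Oxidation number: +2

+2


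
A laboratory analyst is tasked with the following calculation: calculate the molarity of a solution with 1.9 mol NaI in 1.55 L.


M = n/V = 1.9/1.55 = 1.226 mol/L

1.226 M


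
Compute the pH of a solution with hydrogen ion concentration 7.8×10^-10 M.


pH = -log10([H+]) = -log10(7.8×10^-10)
= 10 - log10(7.8)
= 10 - 0.89
= 9.11

9.11


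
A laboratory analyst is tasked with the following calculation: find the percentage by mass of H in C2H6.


M(C2H6) = 2×12.01 + 6×1.008 = 30.068 g/mol
Mass of H = 6 × 1.008 = 6.048 g/mol
% H = 6.048/30.068 × 100 = 20.11%

20.11%
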